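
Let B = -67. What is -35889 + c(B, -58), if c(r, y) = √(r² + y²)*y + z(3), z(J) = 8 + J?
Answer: -35878 - 58*√7853 ≈ -41018.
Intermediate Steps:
c(r, y) = 11 + y*√(r² + y²) (c(r, y) = √(r² + y²)*y + (8 + 3) = y*√(r² + y²) + 11 = 11 + y*√(r² + y²))
-35889 + c(B, -58) = -35889 + (11 - 58*√((-67)² + (-58)²)) = -35889 + (11 - 58*√(4489 + 3364)) = -35889 + (11 - 58*√7853) = -35878 - 58*√7853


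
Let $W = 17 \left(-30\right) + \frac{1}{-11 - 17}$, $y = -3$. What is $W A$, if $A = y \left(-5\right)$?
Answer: $- \frac{214215}{28} \approx -7650.5$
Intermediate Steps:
$A = 15$ ($A = \left(-3\right) \left(-5\right) = 15$)
$W = - \frac{14281}{28}$ ($W = -510 + \frac{1}{-28} = -510 - \frac{1}{28} = - \frac{14281}{28} \approx -510.04$)
$W A = \left(- \frac{14281}{28}\right) 15 = - \frac{214215}{28}$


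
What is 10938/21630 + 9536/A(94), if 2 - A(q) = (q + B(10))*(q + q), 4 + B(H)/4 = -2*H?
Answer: 2504741/97335 ≈ 25.733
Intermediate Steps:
B(H) = -16 - 8*H (B(H) = -16 + 4*(-2*H) = -16 - 8*H)
A(q) = 2 - 2*q*(-96 + q) (A(q) = 2 - (q + (-16 - 8*10))*(q + q) = 2 - (q + (-16 - 80))*2*q = 2 - (q - 96)*2*q = 2 - (-96 + q)*2*q = 2 - 2*q*(-96 + q))
10938/21630 + 9536/A(94) = 10938/21630 + 9536/(2 - 2*94² + 192*94) = 10938*(1/21630) + 9536/(2 - 2*8836 + 18048) = 1823/3605 + 9536/(2 - 17672 + 18048) = 1823/3605 + 9536/378 = 1823/3605 + 9536*(1/378) = 1823/3605 + 4768/189 = 2504741/97335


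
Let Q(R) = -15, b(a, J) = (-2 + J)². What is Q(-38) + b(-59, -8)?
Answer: 85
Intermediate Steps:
Q(-38) + b(-59, -8) = -15 + (-2 - 8)² = -15 + (-10)² = -15 + 100 = 85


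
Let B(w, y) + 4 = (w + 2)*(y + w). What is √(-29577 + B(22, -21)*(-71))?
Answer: I*√30997 ≈ 176.06*I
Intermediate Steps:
B(w, y) = -4 + (2 + w)*(w + y) (B(w, y) = -4 + (w + 2)*(y + w) = -4 + (2 + w)*(w + y))
√(-29577 + B(22, -21)*(-71)) = √(-29577 + (-4 + 22² + 2*22 + 2*(-21) + 22*(-21))*(-71)) = √(-29577 + (-4 + 484 + 44 - 42 - 462)*(-71)) = √(-29577 + 20*(-71)) = √(-29577 - 1420) = √(-30997) = I*√30997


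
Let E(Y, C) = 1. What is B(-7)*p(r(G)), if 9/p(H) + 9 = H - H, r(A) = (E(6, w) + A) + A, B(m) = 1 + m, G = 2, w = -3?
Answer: 6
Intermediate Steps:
r(A) = 1 + 2*A (r(A) = (1 + A) + A = 1 + 2*A)
p(H) = -1 (p(H) = 9/(-9 + (H - H)) = 9/(-9 + 0) = 9/(-9) = 9*(-⅑) = -1)
B(-7)*p(r(G)) = (1 - 7)*(-1) = -6*(-1) = 6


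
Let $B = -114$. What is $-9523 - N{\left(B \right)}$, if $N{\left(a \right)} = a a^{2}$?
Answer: $1472021$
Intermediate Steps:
$N{\left(a \right)} = a^{3}$
$-9523 - N{\left(B \right)} = -9523 - \left(-114\right)^{3} = -9523 - -1481544 = -9523 + 1481544 = 1472021$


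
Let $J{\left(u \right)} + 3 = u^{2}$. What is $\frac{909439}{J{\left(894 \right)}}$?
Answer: $\frac{909439}{799233} \approx 1.1379$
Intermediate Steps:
$J{\left(u \right)} = -3 + u^{2}$
$\frac{909439}{J{\left(894 \right)}} = \frac{909439}{-3 + 894^{2}} = \frac{909439}{-3 + 799236} = \frac{909439}{799233}$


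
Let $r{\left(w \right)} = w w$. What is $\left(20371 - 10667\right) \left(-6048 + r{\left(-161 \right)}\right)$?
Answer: $192847592$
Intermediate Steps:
$r{\left(w \right)} = w^{2}$
$\left(20371 - 10667\right) \left(-6048 + r{\left(-161 \right)}\right) = \left(20371 - 10667\right) \left(-6048 + \left(-161\right)^{2}\right) = 9704 \left(-6048 + 25921\right) = 9704 \cdot 19873 = 192847592$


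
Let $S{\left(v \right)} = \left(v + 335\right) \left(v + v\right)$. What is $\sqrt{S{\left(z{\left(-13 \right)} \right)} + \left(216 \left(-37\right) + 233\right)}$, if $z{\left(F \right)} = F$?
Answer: $i \sqrt{16131} \approx 127.01 i$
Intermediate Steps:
$S{\left(v \right)} = 2 v \left(335 + v\right)$ ($S{\left(v \right)} = \left(335 + v\right) 2 v = 2 v \left(335 + v\right)$)
$\sqrt{S{\left(z{\left(-13 \right)} \right)} + \left(216 \left(-37\right) + 233\right)} = \sqrt{2 \left(-13\right) \left(335 - 13\right) + \left(216 \left(-37\right) + 233\right)} = \sqrt{2 \left(-13\right) 322 + \left(-7992 + 233\right)} = \sqrt{-8372 - 7759} = \sqrt{-16131} = i \sqrt{16131}$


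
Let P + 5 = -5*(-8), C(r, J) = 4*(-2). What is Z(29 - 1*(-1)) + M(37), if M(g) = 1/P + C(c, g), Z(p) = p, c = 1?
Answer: 771/35 ≈ 22.029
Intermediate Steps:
C(r, J) = -8
P = 35 (P = -5 - 5*(-8) = -5 + 40 = 35)
M(g) = -279/35 (M(g) = 1/35 - 8 = -279/35)
Z(29 - 1*(-1)) + M(37) = (29 - 1*(-1)) - 279/35 = (29 + 1) - 279/35 = 30 - 279/35 = 771/35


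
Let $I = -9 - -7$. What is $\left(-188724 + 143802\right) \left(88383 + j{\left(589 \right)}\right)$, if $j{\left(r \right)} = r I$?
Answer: $-3917423010$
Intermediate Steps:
$I = -2$ ($I = -9 + 7 = -2$)
$j{\left(r \right)} = - 2 r$ ($j{\left(r \right)} = r \left(-2\right) = - 2 r$)
$\left(-188724 + 143802\right) \left(88383 + j{\left(589 \right)}\right) = \left(-188724 + 143802\right) \left(88383 - 1178\right) = - 44922 \left(88383 - 1178\right) = \left(-44922\right) 87205 = -3917423010$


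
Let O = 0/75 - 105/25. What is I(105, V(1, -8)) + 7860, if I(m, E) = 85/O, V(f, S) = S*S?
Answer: 164635/21 ≈ 7839.8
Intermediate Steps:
V(f, S) = S**2
O = -21/5 (O = 0*(1/75) - 105*1/25 = 0 - 21/5 = -21/5 ≈ -4.2000)
I(m, E) = -425/21 (I(m, E) = 85/(-21/5) = 85*(-5/21) = -425/21)
I(105, V(1, -8)) + 7860 = -425/21 + 7860 = 164635/21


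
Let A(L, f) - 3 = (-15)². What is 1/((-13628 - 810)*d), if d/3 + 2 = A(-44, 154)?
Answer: -1/9788964 ≈ -1.0216e-7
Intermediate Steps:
A(L, f) = 228 (A(L, f) = 3 + (-15)² = 3 + 225 = 228)
d = 678 (d = -6 + 3*228 = -6 + 684 = 678)
1/((-13628 - 810)*d) = 1/(-13628 - 810*678) = (1/678)/(-14438) = -1/14438*1/678 = -1/9788964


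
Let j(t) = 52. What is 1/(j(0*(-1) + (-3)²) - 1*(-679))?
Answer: 1/731 ≈ 0.0013680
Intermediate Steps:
1/(j(0*(-1) + (-3)²) - 1*(-679)) = 1/(52 - 1*(-679)) = 1/(52 + 679) = 1/731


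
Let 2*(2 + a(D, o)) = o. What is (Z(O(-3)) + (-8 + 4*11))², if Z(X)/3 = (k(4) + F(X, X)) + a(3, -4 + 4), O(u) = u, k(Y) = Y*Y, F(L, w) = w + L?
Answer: 3600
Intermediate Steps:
F(L, w) = L + w
a(D, o) = -2 + o/2
k(Y) = Y²
Z(X) = 42 + 6*X (Z(X) = 3*((4² + (X + X)) + (-2 + (-4 + 4)/2)) = 3*((16 + 2*X) + (-2 + (½)*0)) = 3*((16 + 2*X) + (-2 + 0)) = 3*((16 + 2*X) - 2) = 3*(14 + 2*X) = 42 + 6*X)
(Z(O(-3)) + (-8 + 4*11))² = ((42 + 6*(-3)) + (-8 + 4*11))² = ((42 - 18) + (-8 + 44))² = (24 + 36)² = 60² = 3600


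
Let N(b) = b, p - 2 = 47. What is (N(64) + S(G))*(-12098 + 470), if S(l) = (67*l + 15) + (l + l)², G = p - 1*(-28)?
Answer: -336677112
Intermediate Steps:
p = 49 (p = 2 + 47 = 49)
G = 77 (G = 49 - 1*(-28) = 49 + 28 = 77)
S(l) = 15 + 4*l² + 67*l (S(l) = (15 + 67*l) + (2*l)² = (15 + 67*l) + 4*l² = 15 + 4*l² + 67*l)
(N(64) + S(G))*(-12098 + 470) = (64 + (15 + 4*77² + 67*77))*(-12098 + 470) = (64 + (15 + 4*5929 + 5159))*(-11628) = (64 + (15 + 23716 + 5159))*(-11628) = (64 + 28890)*(-11628) = 28954*(-11628) = -336677112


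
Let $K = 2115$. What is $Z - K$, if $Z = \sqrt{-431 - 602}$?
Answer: $-2115 + i \sqrt{1033} \approx -2115.0 + 32.14 i$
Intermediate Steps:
$Z = i \sqrt{1033}$ ($Z = \sqrt{-1033} = i \sqrt{1033} \approx 32.14 i$)
$Z - K = i \sqrt{1033} - 2115 = -2115 + i \sqrt{1033}$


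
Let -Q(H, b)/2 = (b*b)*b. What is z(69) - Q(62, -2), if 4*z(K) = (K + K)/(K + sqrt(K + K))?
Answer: -2075/134 - sqrt(138)/134 ≈ -15.573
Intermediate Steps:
z(K) = K/(2*(K + sqrt(2)*sqrt(K))) (z(K) = ((K + K)/(K + sqrt(K + K)))/4 = ((2*K)/(K + sqrt(2*K)))/4 = ((2*K)/(K + sqrt(2)*sqrt(K)))/4 = (2*K/(K + sqrt(2)*sqrt(K)))/4 = K/(2*(K + sqrt(2)*sqrt(K))))
Q(H, b) = -2*b**3 (Q(H, b) = -2*b*b*b = -2*b**2*b = -2*b**3)
z(69) - Q(62, -2) = (1/2)*69/(69 + sqrt(2)*sqrt(69)) - (-2)*(-2)**3 = (1/2)*69/(69 + sqrt(138)) - (-2)*(-8) = 69/(2*(69 + sqrt(138))) - 1*16 = 69/(2*(69 + sqrt(138))) - 16 = -16 + 69/(2*(69 + sqrt(138)))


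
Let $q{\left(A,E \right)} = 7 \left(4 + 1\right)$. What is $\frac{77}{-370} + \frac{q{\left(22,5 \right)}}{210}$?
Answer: $- \frac{23}{555} \approx -0.041441$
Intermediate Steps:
$q{\left(A,E \right)} = 35$ ($q{\left(A,E \right)} = 7 \cdot 5 = 35$)
$\frac{77}{-370} + \frac{q{\left(22,5 \right)}}{210} = \frac{77}{-370} + \frac{35}{210} = 77 \left(- \frac{1}{370}\right) + 35 \cdot \frac{1}{210} = - \frac{77}{370} + \frac{1}{6} = - \frac{23}{555}$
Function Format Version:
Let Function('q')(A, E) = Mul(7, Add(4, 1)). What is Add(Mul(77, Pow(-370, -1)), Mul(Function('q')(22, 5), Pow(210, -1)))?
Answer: Rational(-23, 555) ≈ -0.041441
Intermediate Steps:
Function('q')(A, E) = 35 (Function('q')(A, E) = Mul(7, 5) = 35)
Add(Mul(77, Pow(-370, -1)), Mul(Function('q')(22, 5), Pow(210, -1))) = Add(Mul(77, Pow(-370, -1)), Mul(35, Pow(210, -1))) = Add(Mul(77, Rational(-1, 370)), Mul(35, Rational(1, 210))) = Add(Rational(-77, 370), Rational(1, 6)) = Rational(-23, 555)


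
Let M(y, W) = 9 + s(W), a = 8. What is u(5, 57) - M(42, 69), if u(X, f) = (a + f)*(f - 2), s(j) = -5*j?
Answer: 3911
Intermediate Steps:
M(y, W) = 9 - 5*W
u(X, f) = (-2 + f)*(8 + f) (u(X, f) = (8 + f)*(f - 2) = (8 + f)*(-2 + f) = (-2 + f)*(8 + f))
u(5, 57) - M(42, 69) = (-16 + 57² + 6*57) - (9 - 5*69) = (-16 + 3249 + 342) - (9 - 345) = 3575 - 1*(-336) = 3575 + 336 = 3911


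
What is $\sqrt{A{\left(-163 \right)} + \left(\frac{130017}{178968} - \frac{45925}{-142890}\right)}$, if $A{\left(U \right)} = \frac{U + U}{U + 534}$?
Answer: $\frac{\sqrt{34958674588825097502}}{14374978212} \approx 0.41131$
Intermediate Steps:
$A{\left(U \right)} = \frac{2 U}{534 + U}$
$\sqrt{A{\left(-163 \right)} + \left(\frac{130017}{178968} - \frac{45925}{-142890}\right)} = \sqrt{2 \left(-163\right) \frac{1}{534 - 163} + \left(\frac{130017}{178968} - \frac{45925}{-142890}\right)} = \sqrt{2 \left(-163\right) \frac{1}{371} + \left(130017 \cdot \frac{1}{178968} - - \frac{835}{2598}\right)} = \sqrt{2 \left(-163\right) \frac{1}{371} + \left(\frac{43339}{59656} + \frac{835}{2598}\right)} = \sqrt{- \frac{326}{371} + \frac{81203741}{77493144}} = \sqrt{\frac{4863822967}{28749956424}} = \frac{\sqrt{34958674588825097502}}{14374978212}$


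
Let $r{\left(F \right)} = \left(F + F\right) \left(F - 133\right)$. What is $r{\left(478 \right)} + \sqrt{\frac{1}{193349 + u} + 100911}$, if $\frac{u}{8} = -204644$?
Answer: $329820 + \frac{2 \sqrt{52588937727528799}}{1443803} \approx 3.3014 \cdot 10^{5}$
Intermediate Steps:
$r{\left(F \right)} = 2 F \left(-133 + F\right)$
$u = -1637152$ ($u = 8 \left(-204644\right) = -1637152$)
$r{\left(478 \right)} + \sqrt{\frac{1}{193349 + u} + 100911} = 2 \cdot 478 \left(-133 + 478\right) + \sqrt{\frac{1}{193349 - 1637152} + 100911} = 2 \cdot 478 \cdot 345 + \sqrt{\frac{1}{-1443803} + 100911} = 329820 + \sqrt{- \frac{1}{1443803} + 100911} = 329820 + \sqrt{\frac{145695604532}{1443803}} = 329820 + \frac{2 \sqrt{52588937727528799}}{1443803}$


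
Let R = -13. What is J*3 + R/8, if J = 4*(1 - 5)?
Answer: -397/8 ≈ -49.625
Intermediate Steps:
J = -16 (J = 4*(-4) = -16)
J*3 + R/8 = -16*3 - 13/8 = -48 - 13*⅛ = -48 - 13/8 = -397/8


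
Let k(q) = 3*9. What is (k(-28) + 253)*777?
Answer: 217560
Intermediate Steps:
k(q) = 27
(k(-28) + 253)*777 = (27 + 253)*777 = 280*777 = 217560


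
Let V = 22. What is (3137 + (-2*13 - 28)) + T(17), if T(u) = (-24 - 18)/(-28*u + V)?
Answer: 699862/227 ≈ 3083.1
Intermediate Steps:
T(u) = -42/(22 - 28*u) (T(u) = (-24 - 18)/(-28*u + 22) = -42/(22 - 28*u))
(3137 + (-2*13 - 28)) + T(17) = (3137 + (-2*13 - 28)) + 21/(-11 + 14*17) = (3137 + (-26 - 28)) + 21/(-11 + 238) = (3137 - 54) + 21/227 = 3083 + 21*(1/227) = 3083 + 21/227 = 699862/227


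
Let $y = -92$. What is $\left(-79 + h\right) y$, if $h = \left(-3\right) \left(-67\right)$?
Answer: $-11224$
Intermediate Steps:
$h = 201$
$\left(-79 + h\right) y = \left(-79 + 201\right) \left(-92\right) = 122 \left(-92\right) = -11224$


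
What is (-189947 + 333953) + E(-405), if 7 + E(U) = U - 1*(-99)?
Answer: 143693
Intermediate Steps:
E(U) = 92 + U (E(U) = -7 + (U - 1*(-99)) = -7 + (U + 99) = -7 + (99 + U) = 92 + U)
(-189947 + 333953) + E(-405) = (-189947 + 333953) + (92 - 405) = 144006 - 313 = 143693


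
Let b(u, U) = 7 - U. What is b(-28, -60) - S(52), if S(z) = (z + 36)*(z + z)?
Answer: -9085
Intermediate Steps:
S(z) = 2*z*(36 + z) (S(z) = (36 + z)*(2*z) = 2*z*(36 + z))
b(-28, -60) - S(52) = (7 - 1*(-60)) - 2*52*(36 + 52) = (7 + 60) - 2*52*88 = 67 - 1*9152 = 67 - 9152 = -9085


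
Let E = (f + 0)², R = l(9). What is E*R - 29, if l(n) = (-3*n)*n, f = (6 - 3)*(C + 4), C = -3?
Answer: -2216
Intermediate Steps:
f = 3 (f = (6 - 3)*(-3 + 4) = 3*1 = 3)
l(n) = -3*n²
R = -243 (R = -3*9² = -3*81 = -243)
E = 9 (E = (3 + 0)² = 3² = 9)
E*R - 29 = 9*(-243) - 29 = -2187 - 29 = -2216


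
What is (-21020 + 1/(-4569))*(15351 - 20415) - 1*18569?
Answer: 162087882541/1523 ≈ 1.0643e+8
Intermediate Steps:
(-21020 + 1/(-4569))*(15351 - 20415) - 1*18569 = (-21020 - 1/4569)*(-5064) - 18569 = -96040381/4569*(-5064) - 18569 = 162116163128/1523 - 18569 = 162087882541/1523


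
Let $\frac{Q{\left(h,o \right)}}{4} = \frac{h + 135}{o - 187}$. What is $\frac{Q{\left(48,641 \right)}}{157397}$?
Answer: $\frac{366}{35729119} \approx 1.0244 \cdot 10^{-5}$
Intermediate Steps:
$Q{\left(h,o \right)} = \frac{4 \left(135 + h\right)}{-187 + o}$ ($Q{\left(h,o \right)} = 4 \frac{h + 135}{o - 187} = 4 \frac{135 + h}{-187 + o} = \frac{4 \left(135 + h\right)}{-187 + o}$)
$\frac{Q{\left(48,641 \right)}}{157397} = \frac{4 \frac{1}{-187 + 641} \left(135 + 48\right)}{157397} = 4 \cdot \frac{1}{454} \cdot 183 \cdot \frac{1}{157397} = \frac{366}{227} \cdot \frac{1}{157397} = \frac{366}{35729119}$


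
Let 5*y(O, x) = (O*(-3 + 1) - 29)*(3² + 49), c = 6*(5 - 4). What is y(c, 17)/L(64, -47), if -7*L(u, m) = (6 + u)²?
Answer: 1189/1750 ≈ 0.67943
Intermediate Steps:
c = 6 (c = 6*1 = 6)
L(u, m) = -(6 + u)²/7
y(O, x) = -1682/5 - 116*O/5 (y(O, x) = ((O*(-3 + 1) - 29)*(3² + 49))/5 = ((O*(-2) - 29)*(9 + 49))/5 = ((-2*O - 29)*58)/5 = ((-29 - 2*O)*58)/5 = (-1682 - 116*O)/5 = -1682/5 - 116*O/5)
y(c, 17)/L(64, -47) = (-1682/5 - 116/5*6)/((-(6 + 64)²/7)) = (-1682/5 - 696/5)/((-⅐*70²)) = -2378/(5*((-⅐*4900))) = -2378/5/(-700) = -2378/5*(-1/700) = 1189/1750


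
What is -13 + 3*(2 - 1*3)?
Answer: -16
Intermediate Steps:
-13 + 3*(2 - 1*3) = -13 + 3*(2 - 3) = -13 + 3*(-1) = -13 - 3 = -16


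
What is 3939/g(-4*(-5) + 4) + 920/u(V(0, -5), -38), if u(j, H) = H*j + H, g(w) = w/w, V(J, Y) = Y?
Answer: 74956/19 ≈ 3945.1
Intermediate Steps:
g(w) = 1
u(j, H) = H + H*j
3939/g(-4*(-5) + 4) + 920/u(V(0, -5), -38) = 3939/1 + 920/((-38*(1 - 5))) = 3939*1 + 920/((-38*(-4))) = 3939 + 920/152 = 3939 + 920*(1/152) = 3939 + 115/19 = 74956/19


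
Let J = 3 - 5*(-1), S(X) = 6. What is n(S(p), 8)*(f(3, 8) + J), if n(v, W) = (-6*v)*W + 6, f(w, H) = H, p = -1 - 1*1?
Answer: -4512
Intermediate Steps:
p = -2 (p = -1 - 1 = -2)
n(v, W) = 6 - 6*W*v (n(v, W) = -6*W*v + 6 = 6 - 6*W*v)
J = 8 (J = 3 + 5 = 8)
n(S(p), 8)*(f(3, 8) + J) = (6 - 6*8*6)*(8 + 8) = (6 - 288)*16 = -282*16 = -4512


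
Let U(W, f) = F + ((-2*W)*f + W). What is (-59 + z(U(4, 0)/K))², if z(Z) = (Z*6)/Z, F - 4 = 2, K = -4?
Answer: 2809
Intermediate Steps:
F = 6 (F = 4 + 2 = 6)
U(W, f) = 6 + W - 2*W*f (U(W, f) = 6 + ((-2*W)*f + W) = 6 + (-2*W*f + W) = 6 + (W - 2*W*f) = 6 + W - 2*W*f)
z(Z) = 6 (z(Z) = (6*Z)/Z = 6)
(-59 + z(U(4, 0)/K))² = (-59 + 6)² = (-53)² = 2809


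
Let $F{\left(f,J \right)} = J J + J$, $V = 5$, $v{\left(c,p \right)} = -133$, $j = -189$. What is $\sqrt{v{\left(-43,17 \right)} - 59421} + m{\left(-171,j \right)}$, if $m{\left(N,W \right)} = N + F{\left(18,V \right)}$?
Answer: $-141 + i \sqrt{59554} \approx -141.0 + 244.04 i$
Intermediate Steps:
$F{\left(f,J \right)} = J + J^{2}$ ($F{\left(f,J \right)} = J^{2} + J = J + J^{2}$)
$m{\left(N,W \right)} = 30 + N$ ($m{\left(N,W \right)} = N + 5 \left(1 + 5\right) = N + 5 \cdot 6 = N + 30 = 30 + N$)
$\sqrt{v{\left(-43,17 \right)} - 59421} + m{\left(-171,j \right)} = \sqrt{-133 - 59421} + \left(30 - 171\right) = \sqrt{-59554} - 141 = i \sqrt{59554} - 141 = -141 + i \sqrt{59554}$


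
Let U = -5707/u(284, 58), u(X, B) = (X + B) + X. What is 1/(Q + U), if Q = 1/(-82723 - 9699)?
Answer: -14464043/131863245 ≈ -0.10969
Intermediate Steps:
u(X, B) = B + 2*X (u(X, B) = (B + X) + X = B + 2*X)
U = -5707/626 (U = -5707/(58 + 2*284) = -5707/(58 + 568) = -5707/626 ≈ -9.1166)
Q = -1/92422 (Q = 1/(-92422) = -1/92422 ≈ -1.0820e-5)
1/(Q + U) = 1/(-1/92422 - 5707/626) = 1/(-131863245/14464043) = -14464043/131863245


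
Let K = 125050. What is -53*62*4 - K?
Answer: -138194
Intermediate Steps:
-53*62*4 - K = -53*62*4 - 1*125050 = -3286*4 - 125050 = -13144 - 125050 = -138194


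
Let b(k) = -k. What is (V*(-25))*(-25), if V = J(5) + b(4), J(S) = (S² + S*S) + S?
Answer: 31875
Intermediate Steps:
J(S) = S + 2*S² (J(S) = (S² + S²) + S = 2*S² + S = S + 2*S²)
V = 51 (V = 5*(1 + 2*5) - 1*4 = 5*(1 + 10) - 4 = 5*11 - 4 = 55 - 4 = 51)
(V*(-25))*(-25) = (51*(-25))*(-25) = -1275*(-25) = 31875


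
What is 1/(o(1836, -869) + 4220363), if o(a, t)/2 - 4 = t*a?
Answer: 1/1029403 ≈ 9.7144e-7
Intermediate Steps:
o(a, t) = 8 + 2*a*t (o(a, t) = 8 + 2*(t*a) = 8 + 2*(a*t) = 8 + 2*a*t)
1/(o(1836, -869) + 4220363) = 1/((8 + 2*1836*(-869)) + 4220363) = 1/((8 - 3190968) + 4220363) = 1/(-3190960 + 4220363) = 1/1029403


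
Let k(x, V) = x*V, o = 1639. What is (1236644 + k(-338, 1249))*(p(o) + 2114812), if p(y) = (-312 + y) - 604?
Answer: 1723065177870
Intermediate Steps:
k(x, V) = V*x
p(y) = -916 + y
(1236644 + k(-338, 1249))*(p(o) + 2114812) = (1236644 + 1249*(-338))*((-916 + 1639) + 2114812) = (1236644 - 422162)*(723 + 2114812) = 814482*2115535 = 1723065177870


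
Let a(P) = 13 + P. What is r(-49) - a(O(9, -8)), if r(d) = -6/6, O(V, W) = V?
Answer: -23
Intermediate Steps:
r(d) = -1 (r(d) = (⅙)*(-6) = -1)
r(-49) - a(O(9, -8)) = -1 - (13 + 9) = -1 - 1*22 = -1 - 22 = -23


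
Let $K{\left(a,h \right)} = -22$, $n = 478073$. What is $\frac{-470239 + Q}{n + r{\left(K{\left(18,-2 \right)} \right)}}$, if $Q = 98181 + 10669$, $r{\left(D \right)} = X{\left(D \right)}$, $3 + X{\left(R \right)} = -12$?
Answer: $- \frac{51627}{68294} \approx -0.75595$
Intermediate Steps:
$X{\left(R \right)} = -15$ ($X{\left(R \right)} = -3 - 12 = -15$)
$r{\left(D \right)} = -15$
$Q = 108850$
$\frac{-470239 + Q}{n + r{\left(K{\left(18,-2 \right)} \right)}} = \frac{-470239 + 108850}{478073 - 15} = - \frac{361389}{478058} = \left(-361389\right) \frac{1}{478058} = - \frac{51627}{68294}$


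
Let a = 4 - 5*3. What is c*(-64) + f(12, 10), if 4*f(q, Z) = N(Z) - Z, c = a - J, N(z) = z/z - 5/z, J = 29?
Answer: 20461/8 ≈ 2557.6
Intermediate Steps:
a = -11 (a = 4 - 15 = -11)
N(z) = 1 - 5/z
c = -40 (c = -11 - 1*29 = -11 - 29 = -40)
f(q, Z) = -Z/4 + (-5 + Z)/(4*Z) (f(q, Z) = ((-5 + Z)/Z - Z)/4 = (-Z + (-5 + Z)/Z)/4 = -Z/4 + (-5 + Z)/(4*Z))
c*(-64) + f(12, 10) = -40*(-64) + (¼)*(-5 + 10 - 1*10²)/10 = 2560 + (¼)*(⅒)*(-5 + 10 - 1*100) = 2560 + (¼)*(⅒)*(-5 + 10 - 100) = 2560 + (¼)*(⅒)*(-95) = 2560 - 19/8 = 20461/8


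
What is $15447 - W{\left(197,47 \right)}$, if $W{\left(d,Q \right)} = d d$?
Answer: $-23362$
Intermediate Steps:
$W{\left(d,Q \right)} = d^{2}$
$15447 - W{\left(197,47 \right)} = 15447 - 197^{2} = 15447 - 38809 = -23362$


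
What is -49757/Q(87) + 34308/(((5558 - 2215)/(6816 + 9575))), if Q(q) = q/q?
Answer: 396004777/3343 ≈ 1.1846e+5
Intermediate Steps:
Q(q) = 1
-49757/Q(87) + 34308/(((5558 - 2215)/(6816 + 9575))) = -49757/1 + 34308/(((5558 - 2215)/(6816 + 9575))) = -49757*1 + 34308/((3343/16391)) = -49757 + 34308/((3343*(1/16391))) = -49757 + 34308/(3343/16391) = -49757 + 34308*(16391/3343) = -49757 + 562342428/3343 = 396004777/3343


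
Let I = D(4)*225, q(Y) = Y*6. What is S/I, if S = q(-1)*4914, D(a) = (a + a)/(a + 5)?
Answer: -7371/50 ≈ -147.42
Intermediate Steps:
q(Y) = 6*Y
D(a) = 2*a/(5 + a) (D(a) = (2*a)/(5 + a) = 2*a/(5 + a))
I = 200 (I = (2*4/(5 + 4))*225 = (2*4/9)*225 = (2*4*(⅑))*225 = (8/9)*225 = 200)
S = -29484 (S = (6*(-1))*4914 = -6*4914 = -29484)
S/I = -29484/200 = -29484*1/200 = -7371/50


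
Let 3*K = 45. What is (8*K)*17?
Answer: 2040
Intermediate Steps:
K = 15 (K = (⅓)*45 = 15)
(8*K)*17 = (8*15)*17 = 120*17 = 2040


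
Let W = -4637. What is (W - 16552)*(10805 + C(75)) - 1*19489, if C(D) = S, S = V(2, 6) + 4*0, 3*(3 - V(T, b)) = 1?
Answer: -229023138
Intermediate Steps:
V(T, b) = 8/3 (V(T, b) = 3 - ⅓*1 = 3 - ⅓ = 8/3)
S = 8/3 (S = 8/3 + 4*0 = 8/3 + 0 = 8/3 ≈ 2.6667)
C(D) = 8/3
(W - 16552)*(10805 + C(75)) - 1*19489 = (-4637 - 16552)*(10805 + 8/3) - 1*19489 = -21189*32423/3 - 19489 = -229003649 - 19489 = -229023138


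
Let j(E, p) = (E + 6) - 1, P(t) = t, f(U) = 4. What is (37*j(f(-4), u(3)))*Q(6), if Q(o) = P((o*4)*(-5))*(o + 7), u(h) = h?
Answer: -519480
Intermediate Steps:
j(E, p) = 5 + E (j(E, p) = (6 + E) - 1 = 5 + E)
Q(o) = -20*o*(7 + o) (Q(o) = ((o*4)*(-5))*(o + 7) = ((4*o)*(-5))*(7 + o) = (-20*o)*(7 + o) = -20*o*(7 + o))
(37*j(f(-4), u(3)))*Q(6) = (37*(5 + 4))*(-20*6*(7 + 6)) = (37*9)*(-20*6*13) = 333*(-1560) = -519480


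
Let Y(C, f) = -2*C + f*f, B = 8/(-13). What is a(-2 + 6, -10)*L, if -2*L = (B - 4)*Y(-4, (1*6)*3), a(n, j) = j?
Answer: -99600/13 ≈ -7661.5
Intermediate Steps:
B = -8/13 (B = 8*(-1/13) = -8/13 ≈ -0.61539)
Y(C, f) = f**2 - 2*C (Y(C, f) = -2*C + f**2 = f**2 - 2*C)
L = 9960/13 (L = -(-8/13 - 4)*(((1*6)*3)**2 - 2*(-4))/2 = -(-30)*((6*3)**2 + 8)/13 = -(-30)*(18**2 + 8)/13 = -(-30)*(324 + 8)/13 = -(-30)*332/13 = -1/2*(-19920/13) = 9960/13 ≈ 766.15)
a(-2 + 6, -10)*L = -10*9960/13 = -99600/13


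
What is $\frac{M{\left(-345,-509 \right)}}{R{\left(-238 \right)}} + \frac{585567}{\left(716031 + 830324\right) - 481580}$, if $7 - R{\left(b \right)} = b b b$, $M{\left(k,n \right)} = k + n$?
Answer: $\frac{375870608683}{683548992725} \approx 0.54988$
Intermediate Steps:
$R{\left(b \right)} = 7 - b^{3}$ ($R{\left(b \right)} = 7 - b b b = 7 - b^{2} b = 7 - b^{3}$)
$\frac{M{\left(-345,-509 \right)}}{R{\left(-238 \right)}} + \frac{585567}{\left(716031 + 830324\right) - 481580} = \frac{-345 - 509}{7 - \left(-238\right)^{3}} + \frac{585567}{\left(716031 + 830324\right) - 481580} = - \frac{854}{7 - -13481272} + \frac{585567}{1546355 - 481580} = - \frac{854}{7 + 13481272} + \frac{585567}{1064775} = - \frac{854}{13481279} + 585567 \cdot \frac{1}{1064775} = \left(-854\right) \frac{1}{13481279} + \frac{195189}{354925} = - \frac{122}{1925897} + \frac{195189}{354925} = \frac{375870608683}{683548992725}$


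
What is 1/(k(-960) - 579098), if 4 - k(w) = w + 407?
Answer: -1/578541 ≈ -1.7285e-6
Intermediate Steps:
k(w) = -403 - w (k(w) = 4 - (w + 407) = 4 - (407 + w) = 4 + (-407 - w) = -403 - w)
1/(k(-960) - 579098) = 1/((-403 - 1*(-960)) - 579098) = 1/((-403 + 960) - 579098) = 1/(557 - 579098) = 1/(-578541) = -1/578541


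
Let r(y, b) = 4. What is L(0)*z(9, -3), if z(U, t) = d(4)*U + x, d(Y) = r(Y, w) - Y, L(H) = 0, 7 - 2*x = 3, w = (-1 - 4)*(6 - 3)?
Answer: 0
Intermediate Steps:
w = -15 (w = -5*3 = -15)
x = 2 (x = 7/2 - ½*3 = 7/2 - 3/2 = 2)
d(Y) = 4 - Y
z(U, t) = 2 (z(U, t) = (4 - 1*4)*U + 2 = (4 - 4)*U + 2 = 0*U + 2 = 0 + 2 = 2)
L(0)*z(9, -3) = 0*2 = 0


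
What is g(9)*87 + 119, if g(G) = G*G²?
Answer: 63542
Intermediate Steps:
g(G) = G³
g(9)*87 + 119 = 9³*87 + 119 = 729*87 + 119 = 63423 + 119 = 63542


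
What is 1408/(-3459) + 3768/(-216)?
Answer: -185245/10377 ≈ -17.852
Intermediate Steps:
1408/(-3459) + 3768/(-216) = 1408*(-1/3459) + 3768*(-1/216) = -1408/3459 - 157/9 = -185245/10377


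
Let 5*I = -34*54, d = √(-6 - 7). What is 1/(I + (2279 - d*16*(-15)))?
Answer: 47795/110094481 - 6000*I*√13/110094481 ≈ 0.00043413 - 0.0001965*I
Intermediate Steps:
d = I*√13 (d = √(-13) = I*√13 ≈ 3.6056*I)
I = -1836/5 (I = (-34*54)/5 = (⅕)*(-1836) = -1836/5 ≈ -367.20)
1/(I + (2279 - d*16*(-15))) = 1/(-1836/5 + (2279 - (I*√13)*16*(-15))) = 1/(-1836/5 + (2279 - 16*I*√13*(-15))) = 1/(-1836/5 + (2279 - (-240)*I*√13)) = 1/(-1836/5 + (2279 + 240*I*√13)) = 1/(9559/5 + 240*I*√13)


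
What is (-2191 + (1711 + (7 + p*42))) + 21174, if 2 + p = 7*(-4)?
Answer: 19441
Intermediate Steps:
p = -30 (p = -2 + 7*(-4) = -2 - 28 = -30)
(-2191 + (1711 + (7 + p*42))) + 21174 = (-2191 + (1711 + (7 - 30*42))) + 21174 = (-2191 + (1711 + (7 - 1260))) + 21174 = (-2191 + (1711 - 1253)) + 21174 = (-2191 + 458) + 21174 = -1733 + 21174 = 19441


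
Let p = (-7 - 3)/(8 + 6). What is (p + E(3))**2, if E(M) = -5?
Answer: 1600/49 ≈ 32.653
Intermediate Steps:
p = -5/7 (p = -10/14 = -10*1/14 = -5/7 ≈ -0.71429)
(p + E(3))**2 = (-5/7 - 5)**2 = (-40/7)**2 = 1600/49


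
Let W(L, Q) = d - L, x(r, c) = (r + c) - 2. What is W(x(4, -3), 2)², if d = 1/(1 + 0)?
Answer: 4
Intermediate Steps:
x(r, c) = -2 + c + r (x(r, c) = (c + r) - 2 = -2 + c + r)
d = 1 (d = 1/1 = 1)
W(L, Q) = 1 - L
W(x(4, -3), 2)² = (1 - (-2 - 3 + 4))² = (1 - 1*(-1))² = (1 + 1)² = 2² = 4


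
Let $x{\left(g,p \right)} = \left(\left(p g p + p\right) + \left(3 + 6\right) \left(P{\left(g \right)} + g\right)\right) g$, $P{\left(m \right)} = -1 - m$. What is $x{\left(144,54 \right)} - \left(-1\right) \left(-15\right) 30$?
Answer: $60472206$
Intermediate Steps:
$x{\left(g,p \right)} = g \left(-9 + p + g p^{2}\right)$ ($x{\left(g,p \right)} = \left(\left(p g p + p\right) + \left(3 + 6\right) \left(\left(-1 - g\right) + g\right)\right) g = \left(\left(g p p + p\right) + 9 \left(-1\right)\right) g = \left(\left(g p^{2} + p\right) - 9\right) g = \left(\left(p + g p^{2}\right) - 9\right) g = \left(-9 + p + g p^{2}\right) g = g \left(-9 + p + g p^{2}\right)$)
$x{\left(144,54 \right)} - \left(-1\right) \left(-15\right) 30 = 144 \left(-9 + 54 + 144 \cdot 54^{2}\right) - \left(-1\right) \left(-15\right) 30 = 144 \left(-9 + 54 + 144 \cdot 2916\right) - 15 \cdot 30 = 144 \left(-9 + 54 + 419904\right) - 450 = 144 \cdot 419949 - 450 = 60472656 - 450 = 60472206$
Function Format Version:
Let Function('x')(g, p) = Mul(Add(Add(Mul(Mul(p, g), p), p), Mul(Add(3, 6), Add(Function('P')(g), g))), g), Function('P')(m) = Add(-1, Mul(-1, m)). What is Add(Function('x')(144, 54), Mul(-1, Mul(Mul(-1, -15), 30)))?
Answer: 60472206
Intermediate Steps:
Function('x')(g, p) = Mul(g, Add(-9, p, Mul(g, Pow(p, 2)))) (Function('x')(g, p) = Mul(Add(Add(Mul(Mul(p, g), p), p), Mul(Add(3, 6), Add(Add(-1, Mul(-1, g)), g))), g) = Mul(Add(Add(Mul(Mul(g, p), p), p), Mul(9, -1)), g) = Mul(Add(Add(Mul(g, Pow(p, 2)), p), -9), g) = Mul(Add(Add(p, Mul(g, Pow(p, 2))), -9), g) = Mul(Add(-9, p, Mul(g, Pow(p, 2))), g) = Mul(g, Add(-9, p, Mul(g, Pow(p, 2)))))
Add(Function('x')(144, 54), Mul(-1, Mul(Mul(-1, -15), 30))) = Add(Mul(144, Add(-9, 54, Mul(144, Pow(54, 2)))), Mul(-1, Mul(Mul(-1, -15), 30))) = Add(Mul(144, Add(-9, 54, Mul(144, 2916))), Mul(-1, Mul(15, 30))) = Add(Mul(144, Add(-9, 54, 419904)), Mul(-1, 450)) = Add(Mul(144, 419949), -450) = Add(60472656, -450) = 60472206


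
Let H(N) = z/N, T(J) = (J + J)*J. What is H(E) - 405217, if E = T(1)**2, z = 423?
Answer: -1620445/4 ≈ -4.0511e+5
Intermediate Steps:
T(J) = 2*J**2 (T(J) = (2*J)*J = 2*J**2)
E = 4 (E = (2*1**2)**2 = (2*1)**2 = 2**2 = 4)
H(N) = 423/N
H(E) - 405217 = 423/4 - 405217 = -1620445/4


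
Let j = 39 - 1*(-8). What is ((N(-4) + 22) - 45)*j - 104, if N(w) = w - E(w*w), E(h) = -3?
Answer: -1232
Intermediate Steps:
N(w) = 3 + w (N(w) = w - 1*(-3) = w + 3 = 3 + w)
j = 47 (j = 39 + 8 = 47)
((N(-4) + 22) - 45)*j - 104 = (((3 - 4) + 22) - 45)*47 - 104 = ((-1 + 22) - 45)*47 - 104 = (21 - 45)*47 - 104 = -24*47 - 104 = -1128 - 104 = -1232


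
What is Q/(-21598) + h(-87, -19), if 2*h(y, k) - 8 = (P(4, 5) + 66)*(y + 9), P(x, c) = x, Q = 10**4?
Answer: -29443074/10799 ≈ -2726.5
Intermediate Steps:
Q = 10000
h(y, k) = 319 + 35*y (h(y, k) = 4 + ((4 + 66)*(y + 9))/2 = 4 + (70*(9 + y))/2 = 4 + (630 + 70*y)/2 = 4 + (315 + 35*y) = 319 + 35*y)
Q/(-21598) + h(-87, -19) = 10000/(-21598) + (319 + 35*(-87)) = 10000*(-1/21598) + (319 - 3045) = -5000/10799 - 2726 = -29443074/10799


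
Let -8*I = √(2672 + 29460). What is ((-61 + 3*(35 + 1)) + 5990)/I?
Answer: -24148*√8033/8033 ≈ -269.43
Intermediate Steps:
I = -√8033/4 (I = -√(2672 + 29460)/8 = -√8033/4 ≈ -22.407)
((-61 + 3*(35 + 1)) + 5990)/I = ((-61 + 3*(35 + 1)) + 5990)/((-√8033/4)) = ((-61 + 3*36) + 5990)*(-4*√8033/8033) = ((-61 + 108) + 5990)*(-4*√8033/8033) = (47 + 5990)*(-4*√8033/8033) = 6037*(-4*√8033/8033) = -24148*√8033/8033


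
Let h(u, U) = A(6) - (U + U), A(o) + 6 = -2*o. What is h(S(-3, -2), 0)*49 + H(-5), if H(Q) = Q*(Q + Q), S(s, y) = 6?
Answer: -832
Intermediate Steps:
A(o) = -6 - 2*o
h(u, U) = -18 - 2*U (h(u, U) = (-6 - 2*6) - (U + U) = (-6 - 12) - 2*U = -18 - 2*U)
H(Q) = 2*Q² (H(Q) = Q*(2*Q) = 2*Q²)
h(S(-3, -2), 0)*49 + H(-5) = (-18 - 2*0)*49 + 2*(-5)² = (-18 + 0)*49 + 2*25 = -18*49 + 50 = -882 + 50 = -832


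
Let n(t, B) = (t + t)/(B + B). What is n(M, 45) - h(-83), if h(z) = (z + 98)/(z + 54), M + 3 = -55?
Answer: -1007/1305 ≈ -0.77165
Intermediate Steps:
M = -58 (M = -3 - 55 = -58)
n(t, B) = t/B (n(t, B) = (2*t)/((2*B)) = (2*t)*(1/(2*B)) = t/B)
h(z) = (98 + z)/(54 + z)
n(M, 45) - h(-83) = -58/45 - (98 - 83)/(54 - 83) = -58*1/45 - 15/(-29) = -58/45 - (-1)*15/29 = -58/45 - 1*(-15/29) = -58/45 + 15/29 = -1007/1305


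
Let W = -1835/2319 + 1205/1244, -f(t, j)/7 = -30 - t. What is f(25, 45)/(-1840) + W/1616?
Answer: -22423601507/107223584448 ≈ -0.20913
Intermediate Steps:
f(t, j) = 210 + 7*t (f(t, j) = -7*(-30 - t) = 210 + 7*t)
W = 511655/2884836 (W = -1835*1/2319 + 1205*(1/1244) = -1835/2319 + 1205/1244 = 511655/2884836 ≈ 0.17736)
f(25, 45)/(-1840) + W/1616 = (210 + 7*25)/(-1840) + (511655/2884836)/1616 = (210 + 175)*(-1/1840) + (511655/2884836)*(1/1616) = 385*(-1/1840) + 511655/4661894976 = -77/368 + 511655/4661894976 = -22423601507/107223584448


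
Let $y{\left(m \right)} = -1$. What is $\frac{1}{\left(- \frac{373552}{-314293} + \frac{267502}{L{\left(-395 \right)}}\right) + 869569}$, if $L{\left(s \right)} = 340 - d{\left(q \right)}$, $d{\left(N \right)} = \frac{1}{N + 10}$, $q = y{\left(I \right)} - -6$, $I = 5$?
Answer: $\frac{1602580007}{1394816908939921} \approx 1.149 \cdot 10^{-6}$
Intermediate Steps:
$q = 5$ ($q = -1 - -6 = -1 + 6 = 5$)
$d{\left(N \right)} = \frac{1}{10 + N}$
$L{\left(s \right)} = \frac{5099}{15}$ ($L{\left(s \right)} = 340 - \frac{1}{10 + 5} = 340 - \frac{1}{15} = \frac{5099}{15}$)
$\frac{1}{\left(- \frac{373552}{-314293} + \frac{267502}{L{\left(-395 \right)}}\right) + 869569} = \frac{1}{\left(- \frac{373552}{-314293} + \frac{267502}{\frac{5099}{15}}\right) + 869569} = \frac{1}{\left(\left(-373552\right) \left(- \frac{1}{314293}\right) + 267502 \cdot \frac{15}{5099}\right) + 869569} = \frac{1}{\left(\frac{373552}{314293} + \frac{4012530}{5099}\right) + 869569} = \frac{1}{\frac{1263014832938}{1602580007} + 869569} = \frac{1}{\frac{1394816908939921}{1602580007}} = \frac{1602580007}{1394816908939921}$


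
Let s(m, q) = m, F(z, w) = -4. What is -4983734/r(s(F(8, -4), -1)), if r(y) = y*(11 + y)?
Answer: 355981/2 ≈ 1.7799e+5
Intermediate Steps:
-4983734/r(s(F(8, -4), -1)) = -4983734*(-1/(4*(11 - 4))) = -4983734/((-4*7)) = -4983734/(-28) = -4983734*(-1/28) = 355981/2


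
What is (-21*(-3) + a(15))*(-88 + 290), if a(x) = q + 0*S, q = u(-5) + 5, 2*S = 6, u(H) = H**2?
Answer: 18786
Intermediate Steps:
S = 3 (S = (1/2)*6 = 3)
q = 30 (q = (-5)**2 + 5 = 25 + 5 = 30)
a(x) = 30 (a(x) = 30 + 0*3 = 30 + 0 = 30)
(-21*(-3) + a(15))*(-88 + 290) = (-21*(-3) + 30)*(-88 + 290) = (63 + 30)*202 = 93*202 = 18786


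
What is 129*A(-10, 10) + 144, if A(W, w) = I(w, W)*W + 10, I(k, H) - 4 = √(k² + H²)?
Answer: -3726 - 12900*√2 ≈ -21969.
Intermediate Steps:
I(k, H) = 4 + √(H² + k²) (I(k, H) = 4 + √(k² + H²) = 4 + √(H² + k²))
A(W, w) = 10 + W*(4 + √(W² + w²)) (A(W, w) = (4 + √(W² + w²))*W + 10 = W*(4 + √(W² + w²)) + 10 = 10 + W*(4 + √(W² + w²)))
129*A(-10, 10) + 144 = 129*(10 - 10*(4 + √((-10)² + 10²))) + 144 = 129*(10 - 10*(4 + √(100 + 100))) + 144 = 129*(10 - 10*(4 + √200)) + 144 = 129*(10 - 10*(4 + 10*√2)) + 144 = 129*(10 + (-40 - 100*√2)) + 144 = 129*(-30 - 100*√2) + 144 = (-3870 - 12900*√2) + 144 = -3726 - 12900*√2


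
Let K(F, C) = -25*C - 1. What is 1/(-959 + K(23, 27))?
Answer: -1/1635 ≈ -0.00061162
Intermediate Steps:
K(F, C) = -1 - 25*C
1/(-959 + K(23, 27)) = 1/(-959 + (-1 - 25*27)) = 1/(-959 + (-1 - 675)) = 1/(-959 - 676) = 1/(-1635) = -1/1635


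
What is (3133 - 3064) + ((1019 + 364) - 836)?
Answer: 616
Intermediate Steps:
(3133 - 3064) + ((1019 + 364) - 836) = 69 + (1383 - 836) = 69 + 547 = 616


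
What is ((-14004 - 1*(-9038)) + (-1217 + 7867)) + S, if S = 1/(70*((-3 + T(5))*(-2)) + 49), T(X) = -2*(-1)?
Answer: 318277/189 ≈ 1684.0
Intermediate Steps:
T(X) = 2
S = 1/189 (S = 1/(70*((-3 + 2)*(-2)) + 49) = 1/(70*(-1*(-2)) + 49) = 1/(70*2 + 49) = 1/(140 + 49) = 1/189 ≈ 0.0052910)
((-14004 - 1*(-9038)) + (-1217 + 7867)) + S = ((-14004 - 1*(-9038)) + (-1217 + 7867)) + 1/189 = ((-14004 + 9038) + 6650) + 1/189 = (-4966 + 6650) + 1/189 = 1684 + 1/189 = 318277/189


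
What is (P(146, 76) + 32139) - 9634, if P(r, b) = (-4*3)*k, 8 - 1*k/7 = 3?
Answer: 22085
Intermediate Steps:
k = 35 (k = 56 - 7*3 = 56 - 21 = 35)
P(r, b) = -420 (P(r, b) = -4*3*35 = -12*35 = -420)
(P(146, 76) + 32139) - 9634 = (-420 + 32139) - 9634 = 31719 - 9634 = 22085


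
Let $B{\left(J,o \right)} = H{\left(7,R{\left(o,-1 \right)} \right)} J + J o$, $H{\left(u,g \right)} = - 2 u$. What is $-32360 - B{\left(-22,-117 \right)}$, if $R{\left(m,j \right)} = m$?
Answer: $-35242$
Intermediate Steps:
$B{\left(J,o \right)} = - 14 J + J o$ ($B{\left(J,o \right)} = \left(-2\right) 7 J + J o = - 14 J + J o$)
$-32360 - B{\left(-22,-117 \right)} = -32360 - - 22 \left(-14 - 117\right) = -32360 - \left(-22\right) \left(-131\right) = -32360 - 2882 = -35242$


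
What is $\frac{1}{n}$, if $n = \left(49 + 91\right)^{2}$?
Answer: $\frac{1}{19600} \approx 5.102 \cdot 10^{-5}$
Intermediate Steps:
$n = 19600$ ($n = 140^{2} = 19600$)
$\frac{1}{n} = \frac{1}{19600}$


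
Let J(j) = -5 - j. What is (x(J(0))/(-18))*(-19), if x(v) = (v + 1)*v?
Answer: 190/9 ≈ 21.111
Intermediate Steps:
x(v) = v*(1 + v) (x(v) = (1 + v)*v = v*(1 + v))
(x(J(0))/(-18))*(-19) = (((-5 - 1*0)*(1 + (-5 - 1*0)))/(-18))*(-19) = (((-5 + 0)*(1 + (-5 + 0)))*(-1/18))*(-19) = (-5*(1 - 5)*(-1/18))*(-19) = (-5*(-4)*(-1/18))*(-19) = (20*(-1/18))*(-19) = -10/9*(-19) = 190/9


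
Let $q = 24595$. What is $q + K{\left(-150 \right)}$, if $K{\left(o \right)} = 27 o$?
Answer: $20545$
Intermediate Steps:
$q + K{\left(-150 \right)} = 24595 + 27 \left(-150\right) = 24595 - 4050 = 20545$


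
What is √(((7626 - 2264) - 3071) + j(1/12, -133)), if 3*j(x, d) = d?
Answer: 2*√5055/3 ≈ 47.399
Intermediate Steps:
j(x, d) = d/3
√(((7626 - 2264) - 3071) + j(1/12, -133)) = √(((7626 - 2264) - 3071) + (⅓)*(-133)) = √((5362 - 3071) - 133/3) = √(2291 - 133/3) = √(6740/3) = 2*√5055/3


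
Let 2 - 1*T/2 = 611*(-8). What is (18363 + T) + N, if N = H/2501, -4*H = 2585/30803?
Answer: 8672355842731/308153212 ≈ 28143.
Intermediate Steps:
T = 9780 (T = 4 - 1222*(-8) = 4 - 2*(-4888) = 4 + 9776 = 9780)
H = -2585/123212 (H = -2585/(4*30803) = -¼*2585/30803 = -2585/123212 ≈ -0.020980)
N = -2585/308153212 (N = -2585/123212/2501 = -2585/123212*1/2501 = -2585/308153212 ≈ -8.3887e-6)
(18363 + T) + N = (18363 + 9780) - 2585/308153212 = 28143 - 2585/308153212 = 8672355842731/308153212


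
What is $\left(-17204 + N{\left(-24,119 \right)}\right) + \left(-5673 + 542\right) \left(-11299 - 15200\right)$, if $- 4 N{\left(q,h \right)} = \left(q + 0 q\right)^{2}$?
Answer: $135949021$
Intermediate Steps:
$N{\left(q,h \right)} = - \frac{q^{2}}{4}$ ($N{\left(q,h \right)} = - \frac{\left(q + 0 q\right)^{2}}{4} = - \frac{\left(q + 0\right)^{2}}{4} = - \frac{q^{2}}{4}$)
$\left(-17204 + N{\left(-24,119 \right)}\right) + \left(-5673 + 542\right) \left(-11299 - 15200\right) = \left(-17204 - \frac{\left(-24\right)^{2}}{4}\right) + \left(-5673 + 542\right) \left(-11299 - 15200\right) = \left(-17204 - 144\right) - -135966369 = \left(-17204 - 144\right) + 135966369 = -17348 + 135966369 = 135949021$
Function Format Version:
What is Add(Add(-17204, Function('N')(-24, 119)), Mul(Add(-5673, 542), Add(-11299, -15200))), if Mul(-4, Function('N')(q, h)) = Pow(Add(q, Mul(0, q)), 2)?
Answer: 135949021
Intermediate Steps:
Function('N')(q, h) = Mul(Rational(-1, 4), Pow(q, 2)) (Function('N')(q, h) = Mul(Rational(-1, 4), Pow(Add(q, Mul(0, q)), 2)) = Mul(Rational(-1, 4), Pow(Add(q, 0), 2)) = Mul(Rational(-1, 4), Pow(q, 2)))
Add(Add(-17204, Function('N')(-24, 119)), Mul(Add(-5673, 542), Add(-11299, -15200))) = Add(Add(-17204, Mul(Rational(-1, 4), Pow(-24, 2))), Mul(Add(-5673, 542), Add(-11299, -15200))) = Add(Add(-17204, Mul(Rational(-1, 4), 576)), Mul(-5131, -26499)) = Add(Add(-17204, -144), 135966369) = Add(-17348, 135966369) = 135949021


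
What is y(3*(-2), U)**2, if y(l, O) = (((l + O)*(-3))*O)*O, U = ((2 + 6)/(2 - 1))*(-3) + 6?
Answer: 544195584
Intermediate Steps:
U = -18 (U = (8/1)*(-3) + 6 = (8*1)*(-3) + 6 = 8*(-3) + 6 = -24 + 6 = -18)
y(l, O) = O**2*(-3*O - 3*l) (y(l, O) = (((O + l)*(-3))*O)*O = ((-3*O - 3*l)*O)*O = (O*(-3*O - 3*l))*O = O**2*(-3*O - 3*l))
y(3*(-2), U)**2 = (3*(-18)**2*(-1*(-18) - 3*(-2)))**2 = (3*324*(18 - 1*(-6)))**2 = (3*324*(18 + 6))**2 = (3*324*24)**2 = 23328**2 = 544195584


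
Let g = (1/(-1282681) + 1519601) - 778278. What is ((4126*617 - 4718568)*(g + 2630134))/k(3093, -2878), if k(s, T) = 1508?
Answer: -2349098593107466604/483570737 ≈ -4.8578e+9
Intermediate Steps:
g = 950880926962/1282681 (g = (-1/1282681 + 1519601) - 778278 = 1949163330280/1282681 - 778278 = 950880926962/1282681 ≈ 7.4132e+5)
((4126*617 - 4718568)*(g + 2630134))/k(3093, -2878) = ((4126*617 - 4718568)*(950880926962/1282681 + 2630134))/1508 = ((2545742 - 4718568)*(4324503836216/1282681))*(1/1508) = -2172826*4324503836216/1282681*(1/1508) = -9396394372429866416/1282681*1/1508 = -2349098593107466604/483570737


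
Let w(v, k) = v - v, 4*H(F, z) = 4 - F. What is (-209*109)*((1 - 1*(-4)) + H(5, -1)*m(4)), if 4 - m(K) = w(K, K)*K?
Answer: -91124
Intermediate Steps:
H(F, z) = 1 - F/4 (H(F, z) = (4 - F)/4 = 1 - F/4)
w(v, k) = 0
m(K) = 4 (m(K) = 4 - 0*K = 4 - 1*0 = 4 + 0 = 4)
(-209*109)*((1 - 1*(-4)) + H(5, -1)*m(4)) = (-209*109)*((1 - 1*(-4)) + (1 - ¼*5)*4) = -22781*((1 + 4) + (1 - 5/4)*4) = -22781*(5 - ¼*4) = -22781*(5 - 1) = -22781*4 = -91124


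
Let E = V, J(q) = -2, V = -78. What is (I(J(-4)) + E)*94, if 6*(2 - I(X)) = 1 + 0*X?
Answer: -21479/3 ≈ -7159.7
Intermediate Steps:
I(X) = 11/6 (I(X) = 2 - (1 + 0*X)/6 = 2 - (1 + 0)/6 = 2 - ⅙*1 = 2 - ⅙ = 11/6)
E = -78
(I(J(-4)) + E)*94 = (11/6 - 78)*94 = -457/6*94 = -21479/3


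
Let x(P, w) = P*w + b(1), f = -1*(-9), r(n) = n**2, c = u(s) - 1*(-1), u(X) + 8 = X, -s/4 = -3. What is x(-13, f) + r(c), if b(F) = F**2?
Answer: -91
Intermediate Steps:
s = 12 (s = -4*(-3) = 12)
u(X) = -8 + X
c = 5 (c = (-8 + 12) - 1*(-1) = 4 + 1 = 5)
f = 9
x(P, w) = 1 + P*w (x(P, w) = P*w + 1**2 = P*w + 1 = 1 + P*w)
x(-13, f) + r(c) = (1 - 13*9) + 5**2 = (1 - 117) + 25 = -116 + 25 = -91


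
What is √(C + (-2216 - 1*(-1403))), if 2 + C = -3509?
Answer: 2*I*√1081 ≈ 65.757*I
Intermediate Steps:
C = -3511 (C = -2 - 3509 = -3511)
√(C + (-2216 - 1*(-1403))) = √(-3511 + (-2216 - 1*(-1403))) = √(-3511 + (-2216 + 1403)) = √(-3511 - 813) = √(-4324) = 2*I*√1081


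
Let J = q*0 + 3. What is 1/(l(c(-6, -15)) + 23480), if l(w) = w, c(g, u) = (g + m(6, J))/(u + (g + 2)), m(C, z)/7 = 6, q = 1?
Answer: 19/446084 ≈ 4.2593e-5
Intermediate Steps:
J = 3 (J = 1*0 + 3 = 0 + 3 = 3)
m(C, z) = 42 (m(C, z) = 7*6 = 42)
c(g, u) = (42 + g)/(2 + g + u) (c(g, u) = (g + 42)/(u + (g + 2)) = (42 + g)/(u + (2 + g)) = (42 + g)/(2 + g + u))
1/(l(c(-6, -15)) + 23480) = 1/((42 - 6)/(2 - 6 - 15) + 23480) = 1/(36/(-19) + 23480) = 1/(-1/19*36 + 23480) = 1/(-36/19 + 23480) = 1/(446084/19) = 19/446084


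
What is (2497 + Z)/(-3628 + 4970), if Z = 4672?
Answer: 7169/1342 ≈ 5.3420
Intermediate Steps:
(2497 + Z)/(-3628 + 4970) = (2497 + 4672)/(-3628 + 4970) = 7169/1342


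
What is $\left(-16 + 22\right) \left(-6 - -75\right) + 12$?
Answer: $426$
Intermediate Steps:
$\left(-16 + 22\right) \left(-6 - -75\right) + 12 = 6 \left(-6 + 75\right) + 12 = 6 \cdot 69 + 12 = 414 + 12 = 426$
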